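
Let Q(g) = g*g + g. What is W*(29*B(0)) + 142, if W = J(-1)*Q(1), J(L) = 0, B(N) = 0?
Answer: 142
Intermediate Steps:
Q(g) = g + g² (Q(g) = g² + g = g + g²)
W = 0 (W = 0*(1*(1 + 1)) = 0*(1*2) = 0*2 = 0)
W*(29*B(0)) + 142 = 0*(29*0) + 142 = 0*0 + 142 = 0 + 142 = 142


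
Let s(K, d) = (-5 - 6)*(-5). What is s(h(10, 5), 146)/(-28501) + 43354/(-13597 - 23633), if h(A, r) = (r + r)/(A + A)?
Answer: -56258182/48231465 ≈ -1.1664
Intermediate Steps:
h(A, r) = r/A (h(A, r) = (2*r)/((2*A)) = (2*r)*(1/(2*A)) = r/A)
s(K, d) = 55 (s(K, d) = -11*(-5) = 55)
s(h(10, 5), 146)/(-28501) + 43354/(-13597 - 23633) = 55/(-28501) + 43354/(-13597 - 23633) = 55*(-1/28501) + 43354/(-37230) = -5/2591 + 43354*(-1/37230) = -5/2591 - 21677/18615 = -56258182/48231465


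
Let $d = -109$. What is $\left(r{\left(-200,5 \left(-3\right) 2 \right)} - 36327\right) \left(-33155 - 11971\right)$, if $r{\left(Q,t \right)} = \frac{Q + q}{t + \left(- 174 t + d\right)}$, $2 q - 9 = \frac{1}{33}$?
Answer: $\frac{91621777497924}{55891} \approx 1.6393 \cdot 10^{9}$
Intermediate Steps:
$q = \frac{149}{33}$ ($q = \frac{9}{2} + \frac{1}{2 \cdot 33} = \frac{9}{2} + \frac{1}{2} \cdot \frac{1}{33} = \frac{9}{2} + \frac{1}{66} = \frac{149}{33} \approx 4.5152$)
$r{\left(Q,t \right)} = \frac{\frac{149}{33} + Q}{-109 - 173 t}$ ($r{\left(Q,t \right)} = \frac{Q + \frac{149}{33}}{t - \left(109 + 174 t\right)} = \frac{\frac{149}{33} + Q}{t - \left(109 + 174 t\right)} = \frac{\frac{149}{33} + Q}{-109 - 173 t}$)
$\left(r{\left(-200,5 \left(-3\right) 2 \right)} - 36327\right) \left(-33155 - 11971\right) = \left(\frac{-149 - -6600}{33 \left(109 + 173 \cdot 5 \left(-3\right) 2\right)} - 36327\right) \left(-33155 - 11971\right) = \left(\frac{-149 + 6600}{33 \left(109 + 173 \left(\left(-15\right) 2\right)\right)} - 36327\right) \left(-45126\right) = \left(\frac{1}{33} \frac{1}{109 + 173 \left(-30\right)} 6451 - 36327\right) \left(-45126\right) = \left(\frac{1}{33} \frac{1}{109 - 5190} \cdot 6451 - 36327\right) \left(-45126\right) = \left(\frac{1}{33} \frac{1}{-5081} \cdot 6451 - 36327\right) \left(-45126\right) = \left(\frac{1}{33} \left(- \frac{1}{5081}\right) 6451 - 36327\right) \left(-45126\right) = \left(- \frac{6451}{167673} - 36327\right) \left(-45126\right) = \left(- \frac{6091063522}{167673}\right) \left(-45126\right) = \frac{91621777497924}{55891}$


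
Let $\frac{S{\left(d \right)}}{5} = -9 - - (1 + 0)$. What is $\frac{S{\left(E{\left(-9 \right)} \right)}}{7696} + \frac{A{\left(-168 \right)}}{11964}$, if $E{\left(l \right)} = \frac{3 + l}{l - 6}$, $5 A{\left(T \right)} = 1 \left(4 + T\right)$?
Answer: $- \frac{114217}{14386710} \approx -0.0079391$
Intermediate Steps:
$A{\left(T \right)} = \frac{4}{5} + \frac{T}{5}$ ($A{\left(T \right)} = \frac{1 \left(4 + T\right)}{5} = \frac{4 + T}{5} = \frac{4}{5} + \frac{T}{5}$)
$E{\left(l \right)} = \frac{3 + l}{-6 + l}$
$S{\left(d \right)} = -40$ ($S{\left(d \right)} = 5 \left(-9 - - (1 + 0)\right) = 5 \left(-9 - \left(-1\right) 1\right) = 5 \left(-9 - -1\right) = 5 \left(-9 + 1\right) = 5 \left(-8\right) = -40$)
$\frac{S{\left(E{\left(-9 \right)} \right)}}{7696} + \frac{A{\left(-168 \right)}}{11964} = - \frac{40}{7696} + \frac{\frac{4}{5} + \frac{1}{5} \left(-168\right)}{11964} = \left(-40\right) \frac{1}{7696} + \left(\frac{4}{5} - \frac{168}{5}\right) \frac{1}{11964} = - \frac{5}{962} - \frac{41}{14955} = - \frac{114217}{14386710}$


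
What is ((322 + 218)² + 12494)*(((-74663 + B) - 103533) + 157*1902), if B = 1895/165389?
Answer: 865182813378674/23627 ≈ 3.6618e+10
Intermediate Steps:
B = 1895/165389 (B = 1895*(1/165389) = 1895/165389 ≈ 0.011458)
((322 + 218)² + 12494)*(((-74663 + B) - 103533) + 157*1902) = ((322 + 218)² + 12494)*(((-74663 + 1895/165389) - 103533) + 157*1902) = (540² + 12494)*((-12348437012/165389 - 103533) + 298614) = (291600 + 12494)*(-29471656349/165389 + 298614) = 304094*(19915814497/165389) = 865182813378674/23627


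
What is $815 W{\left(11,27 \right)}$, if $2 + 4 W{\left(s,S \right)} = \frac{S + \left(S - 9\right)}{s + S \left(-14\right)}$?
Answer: $- \frac{634885}{1468} \approx -432.48$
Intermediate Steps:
$W{\left(s,S \right)} = - \frac{1}{2} + \frac{-9 + 2 S}{4 \left(s - 14 S\right)}$ ($W{\left(s,S \right)} = - \frac{1}{2} + \frac{\left(S + \left(S - 9\right)\right) \frac{1}{s + S \left(-14\right)}}{4} = - \frac{1}{2} + \frac{\left(S + \left(-9 + S\right)\right) \frac{1}{s - 14 S}}{4} = - \frac{1}{2} + \frac{\left(-9 + 2 S\right) \frac{1}{s - 14 S}}{4} = - \frac{1}{2} + \frac{\frac{1}{s - 14 S} \left(-9 + 2 S\right)}{4} = - \frac{1}{2} + \frac{-9 + 2 S}{4 \left(s - 14 S\right)}$)
$815 W{\left(11,27 \right)} = 815 \frac{9 - 810 + 2 \cdot 11}{4 \left(\left(-1\right) 11 + 14 \cdot 27\right)} = 815 \frac{9 - 810 + 22}{4 \left(-11 + 378\right)} = 815 \cdot \frac{1}{4} \cdot \frac{1}{367} \left(-779\right) = 815 \left(- \frac{779}{1468}\right) = - \frac{634885}{1468}$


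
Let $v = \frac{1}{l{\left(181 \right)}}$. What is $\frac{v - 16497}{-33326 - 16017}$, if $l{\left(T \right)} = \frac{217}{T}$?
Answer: $\frac{3579668}{10707431} \approx 0.33432$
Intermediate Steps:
$v = \frac{181}{217}$ ($v = \frac{1}{217 \cdot \frac{1}{181}} = \frac{1}{\frac{217}{181}} = \frac{181}{217} \approx 0.8341$)
$\frac{v - 16497}{-33326 - 16017} = \frac{\frac{181}{217} - 16497}{-33326 - 16017} = - \frac{3579668}{217 \left(-49343\right)} = \left(- \frac{3579668}{217}\right) \left(- \frac{1}{49343}\right) = \frac{3579668}{10707431}$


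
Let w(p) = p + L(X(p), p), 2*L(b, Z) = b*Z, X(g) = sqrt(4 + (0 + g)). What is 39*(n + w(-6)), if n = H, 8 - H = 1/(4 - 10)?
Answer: 169/2 - 117*I*sqrt(2) ≈ 84.5 - 165.46*I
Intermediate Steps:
H = 49/6 (H = 8 - 1/(4 - 10) = 8 - 1/(-6) = 8 - 1*(-1/6) = 8 + 1/6 = 49/6 ≈ 8.1667)
n = 49/6 ≈ 8.1667
X(g) = sqrt(4 + g)
L(b, Z) = Z*b/2 (L(b, Z) = (b*Z)/2 = (Z*b)/2 = Z*b/2)
w(p) = p + p*sqrt(4 + p)/2
39*(n + w(-6)) = 39*(49/6 + (1/2)*(-6)*(2 + sqrt(4 - 6))) = 39*(49/6 + (1/2)*(-6)*(2 + sqrt(-2))) = 39*(49/6 + (1/2)*(-6)*(2 + I*sqrt(2))) = 39*(49/6 + (-6 - 3*I*sqrt(2))) = 39*(13/6 - 3*I*sqrt(2)) = 169/2 - 117*I*sqrt(2)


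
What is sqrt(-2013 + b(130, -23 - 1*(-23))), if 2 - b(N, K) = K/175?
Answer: I*sqrt(2011) ≈ 44.844*I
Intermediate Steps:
b(N, K) = 2 - K/175
sqrt(-2013 + b(130, -23 - 1*(-23))) = sqrt(-2013 + (2 - (-23 - 1*(-23))/175)) = sqrt(-2013 + (2 - (-23 + 23)/175)) = sqrt(-2013 + (2 - 1/175*0)) = sqrt(-2013 + (2 + 0)) = sqrt(-2013 + 2) = sqrt(-2011) = I*sqrt(2011)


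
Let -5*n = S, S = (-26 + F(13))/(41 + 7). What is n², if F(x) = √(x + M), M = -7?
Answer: (26 - √6)²/57600 ≈ 0.0096289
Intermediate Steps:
F(x) = √(-7 + x) (F(x) = √(x - 7) = √(-7 + x))
S = -13/24 + √6/48 (S = (-26 + √(-7 + 13))/(41 + 7) = (-26 + √6)/48 = (-26 + √6)*(1/48) = -13/24 + √6/48 ≈ -0.49064)
n = 13/120 - √6/240 (n = -(-13/24 + √6/48)/5 = 13/120 - √6/240 ≈ 0.098127)
n² = (13/120 - √6/240)²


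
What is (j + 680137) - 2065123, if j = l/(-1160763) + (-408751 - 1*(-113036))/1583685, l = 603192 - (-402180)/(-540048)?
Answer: -7638671284455970072787/5515339063752108 ≈ -1.3850e+6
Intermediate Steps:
l = 27146019253/45004 (l = 603192 - (-402180)*(-1)/540048 = 603192 - 1*33515/45004 = 603192 - 33515/45004 = 27146019253/45004 ≈ 6.0319e+5)
j = -3895906193022299/5515339063752108 (j = (27146019253/45004)/(-1160763) + (-408751 - 1*(-113036))/1583685 = (27146019253/45004)*(-1/1160763) + (-408751 + 113036)*(1/1583685) = -27146019253/52238978052 - 295715*1/1583685 = -27146019253/52238978052 - 59143/316737 = -3895906193022299/5515339063752108 ≈ -0.70638)
(j + 680137) - 2065123 = (-3895906193022299/5515339063752108 + 680137) - 2065123 = 3751182268896974456497/5515339063752108 - 2065123 = -7638671284455970072787/5515339063752108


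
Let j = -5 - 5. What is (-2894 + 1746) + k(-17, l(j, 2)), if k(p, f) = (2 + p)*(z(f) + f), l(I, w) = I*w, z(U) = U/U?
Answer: -863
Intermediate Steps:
j = -10
z(U) = 1
k(p, f) = (1 + f)*(2 + p) (k(p, f) = (2 + p)*(1 + f) = (1 + f)*(2 + p))
(-2894 + 1746) + k(-17, l(j, 2)) = (-2894 + 1746) + (2 - 17 + 2*(-10*2) - 10*2*(-17)) = -1148 + (2 - 17 + 2*(-20) - 20*(-17)) = -1148 + (2 - 17 - 40 + 340) = -1148 + 285 = -863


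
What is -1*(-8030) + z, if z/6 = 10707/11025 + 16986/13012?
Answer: 32053379439/3984925 ≈ 8043.7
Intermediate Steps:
z = 54431689/3984925 (z = 6*(10707/11025 + 16986/13012) = 6*(10707*(1/11025) + 16986*(1/13012)) = 6*(3569/3675 + 8493/6506) = 6*(54431689/23909550) = 54431689/3984925 ≈ 13.659)
-1*(-8030) + z = -1*(-8030) + 54431689/3984925 = 8030 + 54431689/3984925 = 32053379439/3984925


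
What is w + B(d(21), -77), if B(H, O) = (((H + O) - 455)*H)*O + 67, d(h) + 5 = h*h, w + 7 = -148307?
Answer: 3074665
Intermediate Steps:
w = -148314 (w = -7 - 148307 = -148314)
d(h) = -5 + h**2 (d(h) = -5 + h*h = -5 + h**2)
B(H, O) = 67 + H*O*(-455 + H + O) (B(H, O) = ((-455 + H + O)*H)*O + 67 = (H*(-455 + H + O))*O + 67 = H*O*(-455 + H + O) + 67 = 67 + H*O*(-455 + H + O))
w + B(d(21), -77) = -148314 + (67 + (-5 + 21**2)*(-77)**2 - 77*(-5 + 21**2)**2 - 455*(-5 + 21**2)*(-77)) = -148314 + (67 + (-5 + 441)*5929 - 77*(-5 + 441)**2 - 455*(-5 + 441)*(-77)) = -148314 + (67 + 436*5929 - 77*436**2 - 455*436*(-77)) = -148314 + (67 + 2585044 - 77*190096 + 15275260) = -148314 + (67 + 2585044 - 14637392 + 15275260) = -148314 + 3222979 = 3074665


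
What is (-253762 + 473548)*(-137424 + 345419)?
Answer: 45714389070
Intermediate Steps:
(-253762 + 473548)*(-137424 + 345419) = 219786*207995 = 45714389070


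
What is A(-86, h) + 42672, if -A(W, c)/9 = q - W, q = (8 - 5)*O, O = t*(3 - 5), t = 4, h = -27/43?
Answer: 42114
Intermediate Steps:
h = -27/43 (h = -27*1/43 = -27/43 ≈ -0.62791)
O = -8 (O = 4*(3 - 5) = 4*(-2) = -8)
q = -24 (q = (8 - 5)*(-8) = 3*(-8) = -24)
A(W, c) = 216 + 9*W (A(W, c) = -9*(-24 - W) = 216 + 9*W)
A(-86, h) + 42672 = (216 + 9*(-86)) + 42672 = (216 - 774) + 42672 = -558 + 42672 = 42114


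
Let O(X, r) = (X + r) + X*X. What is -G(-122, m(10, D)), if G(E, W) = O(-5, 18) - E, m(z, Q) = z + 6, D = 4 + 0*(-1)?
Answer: -160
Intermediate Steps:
O(X, r) = X + r + X² (O(X, r) = (X + r) + X² = X + r + X²)
D = 4 (D = 4 + 0 = 4)
m(z, Q) = 6 + z
G(E, W) = 38 - E (G(E, W) = (-5 + 18 + (-5)²) - E = (-5 + 18 + 25) - E = 38 - E)
-G(-122, m(10, D)) = -(38 - 1*(-122)) = -(38 + 122) = -1*160 = -160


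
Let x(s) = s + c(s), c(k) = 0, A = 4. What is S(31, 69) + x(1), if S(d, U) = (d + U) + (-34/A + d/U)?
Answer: 12827/138 ≈ 92.949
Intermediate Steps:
x(s) = s (x(s) = s + 0 = s)
S(d, U) = -17/2 + U + d + d/U (S(d, U) = (d + U) + (-34/4 + d/U) = (U + d) + (-34*1/4 + d/U) = (U + d) + (-17/2 + d/U) = -17/2 + U + d + d/U)
S(31, 69) + x(1) = (-17/2 + 69 + 31 + 31/69) + 1 = 12689/138 + 1 = 12827/138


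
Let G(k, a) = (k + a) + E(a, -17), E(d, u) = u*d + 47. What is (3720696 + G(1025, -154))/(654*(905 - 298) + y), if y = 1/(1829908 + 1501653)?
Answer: 12407506086152/1322556422659 ≈ 9.3815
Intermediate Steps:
y = 1/3331561 ≈ 3.0016e-7
E(d, u) = 47 + d*u (E(d, u) = d*u + 47 = 47 + d*u)
G(k, a) = 47 + k - 16*a (G(k, a) = (k + a) + (47 + a*(-17)) = (a + k) + (47 - 17*a) = 47 + k - 16*a)
(3720696 + G(1025, -154))/(654*(905 - 298) + y) = (3720696 + (47 + 1025 - 16*(-154)))/(654*(905 - 298) + 1/3331561) = (3720696 + (47 + 1025 + 2464))/(654*607 + 1/3331561) = (3720696 + 3536)/(396978 + 1/3331561) = 3724232/(1322556422659/3331561) = 3724232*(3331561/1322556422659) = 12407506086152/1322556422659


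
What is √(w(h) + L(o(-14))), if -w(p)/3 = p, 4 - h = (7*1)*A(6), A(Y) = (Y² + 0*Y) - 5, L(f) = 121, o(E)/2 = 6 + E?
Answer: 2*√190 ≈ 27.568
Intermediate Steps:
o(E) = 12 + 2*E (o(E) = 2*(6 + E) = 12 + 2*E)
A(Y) = -5 + Y² (A(Y) = (Y² + 0) - 5 = Y² - 5 = -5 + Y²)
h = -213 (h = 4 - 7*1*(-5 + 6²) = 4 - 7*(-5 + 36) = 4 - 7*31 = 4 - 1*217 = 4 - 217 = -213)
w(p) = -3*p
√(w(h) + L(o(-14))) = √(-3*(-213) + 121) = √(639 + 121) = √760 = 2*√190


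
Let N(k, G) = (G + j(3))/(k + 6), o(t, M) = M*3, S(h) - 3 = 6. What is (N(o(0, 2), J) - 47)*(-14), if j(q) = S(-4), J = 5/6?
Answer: 23275/36 ≈ 646.53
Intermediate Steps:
J = 5/6 (J = 5*(1/6) = 5/6 ≈ 0.83333)
S(h) = 9 (S(h) = 3 + 6 = 9)
j(q) = 9
o(t, M) = 3*M
N(k, G) = (9 + G)/(6 + k) (N(k, G) = (G + 9)/(k + 6) = (9 + G)/(6 + k))
(N(o(0, 2), J) - 47)*(-14) = ((9 + 5/6)/(6 + 3*2) - 47)*(-14) = ((59/6)/(6 + 6) - 47)*(-14) = ((59/6)/12 - 47)*(-14) = ((1/12)*(59/6) - 47)*(-14) = (59/72 - 47)*(-14) = -3325/72*(-14) = 23275/36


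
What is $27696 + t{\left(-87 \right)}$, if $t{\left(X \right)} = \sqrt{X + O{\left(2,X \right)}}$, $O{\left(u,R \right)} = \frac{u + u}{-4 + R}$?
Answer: $27696 + \frac{89 i \sqrt{91}}{91} \approx 27696.0 + 9.3297 i$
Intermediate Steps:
$O{\left(u,R \right)} = \frac{2 u}{-4 + R}$
$t{\left(X \right)} = \sqrt{X + \frac{4}{-4 + X}}$ ($t{\left(X \right)} = \sqrt{X + 2 \cdot 2 \frac{1}{-4 + X}} = \sqrt{X + \frac{4}{-4 + X}}$)
$27696 + t{\left(-87 \right)} = 27696 + \sqrt{\frac{4 - 87 \left(-4 - 87\right)}{-4 - 87}} = 27696 + \sqrt{\frac{4 - -7917}{-91}} = 27696 + \sqrt{- \frac{4 + 7917}{91}} = 27696 + \sqrt{\left(- \frac{1}{91}\right) 7921} = 27696 + \sqrt{- \frac{7921}{91}} = 27696 + \frac{89 i \sqrt{91}}{91}$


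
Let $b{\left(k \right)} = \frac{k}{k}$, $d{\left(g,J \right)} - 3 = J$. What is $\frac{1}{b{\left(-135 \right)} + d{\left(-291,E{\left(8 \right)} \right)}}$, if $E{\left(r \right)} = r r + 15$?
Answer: $\frac{1}{83} \approx 0.012048$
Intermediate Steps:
$E{\left(r \right)} = 15 + r^{2}$ ($E{\left(r \right)} = r^{2} + 15 = 15 + r^{2}$)
$d{\left(g,J \right)} = 3 + J$
$b{\left(k \right)} = 1$
$\frac{1}{b{\left(-135 \right)} + d{\left(-291,E{\left(8 \right)} \right)}} = \frac{1}{1 + \left(3 + \left(15 + 8^{2}\right)\right)} = \frac{1}{1 + \left(3 + \left(15 + 64\right)\right)} = \frac{1}{1 + \left(3 + 79\right)} = \frac{1}{1 + 82} = \frac{1}{83}$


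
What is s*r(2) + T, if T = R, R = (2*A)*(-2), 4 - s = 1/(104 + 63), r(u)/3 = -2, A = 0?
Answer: -4002/167 ≈ -23.964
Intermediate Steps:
r(u) = -6 (r(u) = 3*(-2) = -6)
s = 667/167 (s = 4 - 1/(104 + 63) = 4 - 1/167 = 667/167 ≈ 3.9940)
R = 0 (R = (2*0)*(-2) = 0*(-2) = 0)
T = 0
s*r(2) + T = (667/167)*(-6) + 0 = -4002/167 + 0 = -4002/167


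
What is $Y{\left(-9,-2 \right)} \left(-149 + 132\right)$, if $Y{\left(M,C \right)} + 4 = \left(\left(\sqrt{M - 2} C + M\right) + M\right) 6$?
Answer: $1904 + 204 i \sqrt{11} \approx 1904.0 + 676.59 i$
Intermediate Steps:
$Y{\left(M,C \right)} = -4 + 12 M + 6 C \sqrt{-2 + M}$ ($Y{\left(M,C \right)} = -4 + \left(\left(\sqrt{M - 2} C + M\right) + M\right) 6 = -4 + \left(\left(\sqrt{-2 + M} C + M\right) + M\right) 6 = -4 + \left(\left(C \sqrt{-2 + M} + M\right) + M\right) 6 = -4 + \left(\left(M + C \sqrt{-2 + M}\right) + M\right) 6 = -4 + \left(2 M + C \sqrt{-2 + M}\right) 6 = -4 + \left(12 M + 6 C \sqrt{-2 + M}\right) = -4 + 12 M + 6 C \sqrt{-2 + M}$)
$Y{\left(-9,-2 \right)} \left(-149 + 132\right) = \left(-4 + 12 \left(-9\right) + 6 \left(-2\right) \sqrt{-2 - 9}\right) \left(-149 + 132\right) = \left(-4 - 108 + 6 \left(-2\right) \sqrt{-11}\right) \left(-17\right) = \left(-4 - 108 + 6 \left(-2\right) i \sqrt{11}\right) \left(-17\right) = \left(-4 - 108 - 12 i \sqrt{11}\right) \left(-17\right) = \left(-112 - 12 i \sqrt{11}\right) \left(-17\right) = 1904 + 204 i \sqrt{11}$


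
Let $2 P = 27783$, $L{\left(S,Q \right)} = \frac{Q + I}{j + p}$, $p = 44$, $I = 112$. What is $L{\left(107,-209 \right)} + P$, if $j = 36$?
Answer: $\frac{1111223}{80} \approx 13890.0$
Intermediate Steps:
$L{\left(S,Q \right)} = \frac{7}{5} + \frac{Q}{80}$ ($L{\left(S,Q \right)} = \frac{Q + 112}{36 + 44} = \frac{112 + Q}{80} = \left(112 + Q\right) \frac{1}{80} = \frac{7}{5} + \frac{Q}{80}$)
$P = \frac{27783}{2}$ ($P = \frac{1}{2} \cdot 27783 = \frac{27783}{2} \approx 13892.0$)
$L{\left(107,-209 \right)} + P = \left(\frac{7}{5} + \frac{1}{80} \left(-209\right)\right) + \frac{27783}{2} = \left(\frac{7}{5} - \frac{209}{80}\right) + \frac{27783}{2} = - \frac{97}{80} + \frac{27783}{2} = \frac{1111223}{80}$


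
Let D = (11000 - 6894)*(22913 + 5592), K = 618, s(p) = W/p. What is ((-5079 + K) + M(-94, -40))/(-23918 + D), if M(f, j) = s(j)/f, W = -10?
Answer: -1677337/43998622112 ≈ -3.8122e-5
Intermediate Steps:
s(p) = -10/p
M(f, j) = -10/(f*j) (M(f, j) = (-10/j)/f = -10/(f*j))
D = 117041530 (D = 4106*28505 = 117041530)
((-5079 + K) + M(-94, -40))/(-23918 + D) = ((-5079 + 618) - 10/(-94*(-40)))/(-23918 + 117041530) = (-4461 - 10*(-1/94)*(-1/40))/117017612 = (-4461 - 1/376)*(1/117017612) = -1677337/376*1/117017612 = -1677337/43998622112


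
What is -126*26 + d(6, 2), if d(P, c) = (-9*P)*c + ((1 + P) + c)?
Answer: -3375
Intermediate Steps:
d(P, c) = 1 + P + c - 9*P*c (d(P, c) = -9*P*c + (1 + P + c) = 1 + P + c - 9*P*c)
-126*26 + d(6, 2) = -126*26 + (1 + 6 + 2 - 9*6*2) = -3276 + (1 + 6 + 2 - 108) = -3276 - 99 = -3375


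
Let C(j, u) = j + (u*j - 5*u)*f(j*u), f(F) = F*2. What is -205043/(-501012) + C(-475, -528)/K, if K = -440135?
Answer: -670434868689121/2321188596 ≈ -2.8883e+5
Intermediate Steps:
f(F) = 2*F
C(j, u) = j + 2*j*u*(-5*u + j*u) (C(j, u) = j + (u*j - 5*u)*(2*(j*u)) = j + (j*u - 5*u)*(2*j*u) = j + (-5*u + j*u)*(2*j*u) = j + 2*j*u*(-5*u + j*u))
-205043/(-501012) + C(-475, -528)/K = -205043/(-501012) - 475*(1 - 10*(-528)**2 + 2*(-475)*(-528)**2)/(-440135) = -205043*(-1/501012) - 475*(1 - 10*278784 + 2*(-475)*278784)*(-1/440135) = 205043/501012 - 475*(1 - 2787840 - 264844800)*(-1/440135) = 205043/501012 - 475*(-267632639)*(-1/440135) = 205043/501012 + 127125503525*(-1/440135) = 205043/501012 - 1338163195/4633 = -670434868689121/2321188596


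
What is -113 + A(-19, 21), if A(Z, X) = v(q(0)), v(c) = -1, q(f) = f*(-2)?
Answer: -114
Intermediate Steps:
q(f) = -2*f
A(Z, X) = -1
-113 + A(-19, 21) = -113 - 1 = -114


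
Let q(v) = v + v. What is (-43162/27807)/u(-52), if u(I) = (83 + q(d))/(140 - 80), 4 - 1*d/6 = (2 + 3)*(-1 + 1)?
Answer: -863240/1214239 ≈ -0.71093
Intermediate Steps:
d = 24 (d = 24 - 6*(2 + 3)*(-1 + 1) = 24 - 30*0 = 24 - 6*0 = 24 + 0 = 24)
q(v) = 2*v
u(I) = 131/60 (u(I) = (83 + 2*24)/(140 - 80) = (83 + 48)/60 = 131*(1/60) = 131/60)
(-43162/27807)/u(-52) = (-43162/27807)/(131/60) = -43162*1/27807*(60/131) = -43162/27807*60/131 = -863240/1214239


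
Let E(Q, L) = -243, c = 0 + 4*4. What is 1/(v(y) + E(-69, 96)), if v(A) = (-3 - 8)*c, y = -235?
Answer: -1/419 ≈ -0.0023866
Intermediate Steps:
c = 16 (c = 0 + 16 = 16)
v(A) = -176 (v(A) = (-3 - 8)*16 = -11*16 = -176)
1/(v(y) + E(-69, 96)) = 1/(-176 - 243) = 1/(-419) = -1/419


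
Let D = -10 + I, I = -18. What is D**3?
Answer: -21952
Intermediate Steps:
D = -28 (D = -10 - 18 = -28)
D**3 = (-28)**3 = -21952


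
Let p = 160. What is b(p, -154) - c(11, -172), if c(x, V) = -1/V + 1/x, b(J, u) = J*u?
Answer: -46619063/1892 ≈ -24640.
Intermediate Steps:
c(x, V) = 1/x - 1/V (c(x, V) = -1/V + 1/x = 1/x - 1/V)
b(p, -154) - c(11, -172) = 160*(-154) - (-172 - 1*11)/((-172)*11) = -24640 - (-1)*(-172 - 11)/(172*11) = -24640 - (-1)*(-183)/(172*11) = -24640 - 1*183/1892 = -24640 - 183/1892 = -46619063/1892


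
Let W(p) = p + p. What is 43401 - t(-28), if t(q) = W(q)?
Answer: 43457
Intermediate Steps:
W(p) = 2*p
t(q) = 2*q
43401 - t(-28) = 43401 - 2*(-28) = 43401 - 1*(-56) = 43401 + 56 = 43457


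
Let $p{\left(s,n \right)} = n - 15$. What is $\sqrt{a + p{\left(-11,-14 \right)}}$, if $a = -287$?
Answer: $2 i \sqrt{79} \approx 17.776 i$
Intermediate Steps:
$p{\left(s,n \right)} = -15 + n$
$\sqrt{a + p{\left(-11,-14 \right)}} = \sqrt{-287 - 29} = \sqrt{-316} = 2 i \sqrt{79}$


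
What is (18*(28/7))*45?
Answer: 3240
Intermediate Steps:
(18*(28/7))*45 = (18*(28*(1/7)))*45 = (18*4)*45 = 72*45 = 3240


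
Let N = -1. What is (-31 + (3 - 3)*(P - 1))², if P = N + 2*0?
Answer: 961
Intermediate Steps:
P = -1 (P = -1 + 2*0 = -1 + 0 = -1)
(-31 + (3 - 3)*(P - 1))² = (-31 + (3 - 3)*(-1 - 1))² = (-31 + 0*(-2))² = (-31 + 0)² = (-31)² = 961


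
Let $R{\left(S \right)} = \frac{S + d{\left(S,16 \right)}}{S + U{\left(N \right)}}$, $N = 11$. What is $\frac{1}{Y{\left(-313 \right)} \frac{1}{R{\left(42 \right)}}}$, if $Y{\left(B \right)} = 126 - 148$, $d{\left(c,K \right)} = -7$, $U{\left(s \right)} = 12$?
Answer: $- \frac{35}{1188} \approx -0.029461$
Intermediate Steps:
$Y{\left(B \right)} = -22$
$R{\left(S \right)} = \frac{-7 + S}{12 + S}$ ($R{\left(S \right)} = \frac{S - 7}{S + 12} = \frac{-7 + S}{12 + S}$)
$\frac{1}{Y{\left(-313 \right)} \frac{1}{R{\left(42 \right)}}} = \frac{1}{\left(-22\right) \frac{1}{\frac{1}{12 + 42} \left(-7 + 42\right)}} = \frac{1}{\left(-22\right) \frac{1}{\frac{1}{54} \cdot 35}} = \frac{1}{\left(-22\right) \frac{1}{\frac{35}{54}}} = \frac{1}{\left(-22\right) \frac{54}{35}} = \frac{1}{- \frac{1188}{35}} = - \frac{35}{1188}$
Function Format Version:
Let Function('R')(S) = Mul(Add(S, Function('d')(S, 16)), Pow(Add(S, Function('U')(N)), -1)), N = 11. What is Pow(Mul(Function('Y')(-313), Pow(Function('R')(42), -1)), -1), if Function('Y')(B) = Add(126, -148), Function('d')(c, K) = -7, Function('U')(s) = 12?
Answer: Rational(-35, 1188) ≈ -0.029461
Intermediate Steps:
Function('Y')(B) = -22
Function('R')(S) = Mul(Pow(Add(12, S), -1), Add(-7, S)) (Function('R')(S) = Mul(Add(S, -7), Pow(Add(S, 12), -1)) = Mul(Add(-7, S), Pow(Add(12, S), -1)) = Mul(Pow(Add(12, S), -1), Add(-7, S)))
Pow(Mul(Function('Y')(-313), Pow(Function('R')(42), -1)), -1) = Pow(Mul(-22, Pow(Mul(Pow(Add(12, 42), -1), Add(-7, 42)), -1)), -1) = Pow(Mul(-22, Pow(Mul(Pow(54, -1), 35), -1)), -1) = Pow(Mul(-22, Pow(Mul(Rational(1, 54), 35), -1)), -1) = Pow(Mul(-22, Pow(Rational(35, 54), -1)), -1) = Pow(Mul(-22, Rational(54, 35)), -1) = Pow(Rational(-1188, 35), -1) = Rational(-35, 1188)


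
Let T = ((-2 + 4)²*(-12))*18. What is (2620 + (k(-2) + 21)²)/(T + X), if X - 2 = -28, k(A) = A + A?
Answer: -2909/890 ≈ -3.2685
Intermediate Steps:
k(A) = 2*A
X = -26 (X = 2 - 28 = -26)
T = -864 (T = (2²*(-12))*18 = (4*(-12))*18 = -48*18 = -864)
(2620 + (k(-2) + 21)²)/(T + X) = (2620 + (2*(-2) + 21)²)/(-864 - 26) = (2620 + (-4 + 21)²)/(-890) = (2620 + 17²)*(-1/890) = (2620 + 289)*(-1/890) = 2909*(-1/890) = -2909/890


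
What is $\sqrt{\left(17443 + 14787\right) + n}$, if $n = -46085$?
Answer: $i \sqrt{13855} \approx 117.71 i$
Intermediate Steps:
$\sqrt{\left(17443 + 14787\right) + n} = \sqrt{\left(17443 + 14787\right) - 46085} = \sqrt{32230 - 46085} = \sqrt{-13855} = i \sqrt{13855}$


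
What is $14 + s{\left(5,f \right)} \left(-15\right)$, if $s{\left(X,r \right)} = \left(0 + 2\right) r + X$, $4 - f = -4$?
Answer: $-301$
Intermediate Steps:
$f = 8$ ($f = 4 - -4 = 4 + 4 = 8$)
$s{\left(X,r \right)} = X + 2 r$ ($s{\left(X,r \right)} = 2 r + X = X + 2 r$)
$14 + s{\left(5,f \right)} \left(-15\right) = 14 + \left(5 + 2 \cdot 8\right) \left(-15\right) = 14 + \left(5 + 16\right) \left(-15\right) = 14 + 21 \left(-15\right) = 14 - 315 = -301$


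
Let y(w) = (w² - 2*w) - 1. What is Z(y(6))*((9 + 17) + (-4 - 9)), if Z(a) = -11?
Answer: -143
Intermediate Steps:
y(w) = -1 + w² - 2*w
Z(y(6))*((9 + 17) + (-4 - 9)) = -11*((9 + 17) + (-4 - 9)) = -11*(26 - 13) = -11*13 = -143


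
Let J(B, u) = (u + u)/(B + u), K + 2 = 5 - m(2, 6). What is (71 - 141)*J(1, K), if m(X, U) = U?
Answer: -210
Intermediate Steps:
K = -3 (K = -2 + (5 - 1*6) = -2 + (5 - 6) = -2 - 1 = -3)
J(B, u) = 2*u/(B + u) (J(B, u) = (2*u)/(B + u) = 2*u/(B + u))
(71 - 141)*J(1, K) = (71 - 141)*(2*(-3)/(1 - 3)) = -140*(-3)/(-2) = -140*(-3)*(-1)/2 = -70*3 = -210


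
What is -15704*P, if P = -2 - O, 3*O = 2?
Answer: 125632/3 ≈ 41877.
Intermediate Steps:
O = 2/3 (O = (1/3)*2 = 2/3 ≈ 0.66667)
P = -8/3 (P = -2 - 1*2/3 = -2 - 2/3 = -8/3 ≈ -2.6667)
-15704*P = -15704*(-8/3) = 125632/3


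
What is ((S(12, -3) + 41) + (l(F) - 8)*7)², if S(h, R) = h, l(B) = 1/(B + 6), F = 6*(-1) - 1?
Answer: 100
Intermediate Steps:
F = -7 (F = -6 - 1 = -7)
l(B) = 1/(6 + B)
((S(12, -3) + 41) + (l(F) - 8)*7)² = ((12 + 41) + (1/(6 - 7) - 8)*7)² = (53 + (1/(-1) - 8)*7)² = (53 + (-1 - 8)*7)² = (53 - 9*7)² = (53 - 63)² = (-10)² = 100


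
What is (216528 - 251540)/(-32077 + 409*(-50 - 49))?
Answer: 8753/18142 ≈ 0.48247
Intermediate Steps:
(216528 - 251540)/(-32077 + 409*(-50 - 49)) = -35012/(-32077 + 409*(-99)) = -35012/(-32077 - 40491) = -35012/(-72568) = -35012*(-1/72568) = 8753/18142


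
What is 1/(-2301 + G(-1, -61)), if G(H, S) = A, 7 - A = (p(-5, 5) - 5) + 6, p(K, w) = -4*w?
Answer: -1/2275 ≈ -0.00043956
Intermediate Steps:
A = 26 (A = 7 - ((-4*5 - 5) + 6) = 7 - ((-20 - 5) + 6) = 7 - (-25 + 6) = 7 - 1*(-19) = 7 + 19 = 26)
G(H, S) = 26
1/(-2301 + G(-1, -61)) = 1/(-2301 + 26) = 1/(-2275) = -1/2275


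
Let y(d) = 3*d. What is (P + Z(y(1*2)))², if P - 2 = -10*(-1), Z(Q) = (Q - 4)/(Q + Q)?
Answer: 5329/36 ≈ 148.03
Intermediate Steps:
Z(Q) = (-4 + Q)/(2*Q) (Z(Q) = (-4 + Q)/((2*Q)) = (-4 + Q)*(1/(2*Q)) = (-4 + Q)/(2*Q))
P = 12 (P = 2 - 10*(-1) = 2 + 10 = 12)
(P + Z(y(1*2)))² = (12 + (-4 + 3*(1*2))/(2*((3*(1*2)))))² = (12 + (-4 + 3*2)/(2*((3*2))))² = (12 + (½)*(-4 + 6)/6)² = (12 + (½)*(⅙)*2)² = (12 + ⅙)² = (73/6)² = 5329/36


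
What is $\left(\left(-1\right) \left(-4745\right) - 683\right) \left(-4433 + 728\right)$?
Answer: $-15049710$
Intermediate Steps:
$\left(\left(-1\right) \left(-4745\right) - 683\right) \left(-4433 + 728\right) = \left(4745 - 683\right) \left(-3705\right) = 4062 \left(-3705\right) = -15049710$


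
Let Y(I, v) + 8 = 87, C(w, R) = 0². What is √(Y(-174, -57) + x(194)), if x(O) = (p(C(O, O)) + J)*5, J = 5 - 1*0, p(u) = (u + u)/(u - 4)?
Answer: 2*√26 ≈ 10.198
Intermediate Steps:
C(w, R) = 0
p(u) = 2*u/(-4 + u) (p(u) = (2*u)/(-4 + u) = 2*u/(-4 + u))
Y(I, v) = 79 (Y(I, v) = -8 + 87 = 79)
J = 5 (J = 5 + 0 = 5)
x(O) = 25 (x(O) = (2*0/(-4 + 0) + 5)*5 = (2*0/(-4) + 5)*5 = (2*0*(-¼) + 5)*5 = (0 + 5)*5 = 5*5 = 25)
√(Y(-174, -57) + x(194)) = √(79 + 25) = √104 = 2*√26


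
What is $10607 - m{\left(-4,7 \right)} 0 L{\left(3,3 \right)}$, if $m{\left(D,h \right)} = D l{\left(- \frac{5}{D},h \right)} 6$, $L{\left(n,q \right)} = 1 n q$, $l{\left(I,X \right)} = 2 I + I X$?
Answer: $10607$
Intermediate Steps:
$L{\left(n,q \right)} = n q$
$m{\left(D,h \right)} = -60 - 30 h$ ($m{\left(D,h \right)} = D - \frac{5}{D} \left(2 + h\right) 6 = D \left(- \frac{5 \left(2 + h\right)}{D}\right) 6 = \left(-10 - 5 h\right) 6 = -60 - 30 h$)
$10607 - m{\left(-4,7 \right)} 0 L{\left(3,3 \right)} = 10607 - \left(-60 - 210\right) 0 \cdot 3 \cdot 3 = 10607 - \left(-60 - 210\right) 0 \cdot 9 = 10607 - \left(-270\right) 0 \cdot 9 = 10607 - 0 \cdot 9 = 10607 - 0 = 10607 + 0 = 10607$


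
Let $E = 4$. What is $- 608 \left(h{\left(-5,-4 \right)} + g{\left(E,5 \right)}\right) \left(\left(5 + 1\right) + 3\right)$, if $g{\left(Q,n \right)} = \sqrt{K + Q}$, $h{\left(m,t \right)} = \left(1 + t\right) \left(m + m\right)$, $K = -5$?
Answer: $-164160 - 5472 i \approx -1.6416 \cdot 10^{5} - 5472.0 i$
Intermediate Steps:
$h{\left(m,t \right)} = 2 m \left(1 + t\right)$ ($h{\left(m,t \right)} = \left(1 + t\right) 2 m = 2 m \left(1 + t\right)$)
$g{\left(Q,n \right)} = \sqrt{-5 + Q}$
$- 608 \left(h{\left(-5,-4 \right)} + g{\left(E,5 \right)}\right) \left(\left(5 + 1\right) + 3\right) = - 608 \left(2 \left(-5\right) \left(1 - 4\right) + \sqrt{-5 + 4}\right) \left(\left(5 + 1\right) + 3\right) = - 608 \left(2 \left(-5\right) \left(-3\right) + \sqrt{-1}\right) \left(6 + 3\right) = - 608 \left(30 + i\right) 9 = - 608 \left(270 + 9 i\right) = -164160 - 5472 i$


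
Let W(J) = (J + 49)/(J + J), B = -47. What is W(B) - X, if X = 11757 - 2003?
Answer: -458439/47 ≈ -9754.0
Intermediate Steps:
X = 9754
W(J) = (49 + J)/(2*J) (W(J) = (49 + J)/((2*J)) = (49 + J)*(1/(2*J)) = (49 + J)/(2*J))
W(B) - X = (½)*(49 - 47)/(-47) - 1*9754 = (½)*(-1/47)*2 - 9754 = -1/47 - 9754 = -458439/47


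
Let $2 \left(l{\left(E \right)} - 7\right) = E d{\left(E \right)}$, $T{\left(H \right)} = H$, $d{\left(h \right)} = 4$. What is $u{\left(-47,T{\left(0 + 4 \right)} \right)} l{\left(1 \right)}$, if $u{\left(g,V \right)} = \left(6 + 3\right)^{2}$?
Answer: $729$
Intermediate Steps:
$u{\left(g,V \right)} = 81$ ($u{\left(g,V \right)} = 9^{2} = 81$)
$l{\left(E \right)} = 7 + 2 E$ ($l{\left(E \right)} = 7 + \frac{E 4}{2} = 7 + \frac{4 E}{2} = 7 + 2 E$)
$u{\left(-47,T{\left(0 + 4 \right)} \right)} l{\left(1 \right)} = 81 \left(7 + 2 \cdot 1\right) = 81 \left(7 + 2\right) = 81 \cdot 9 = 729$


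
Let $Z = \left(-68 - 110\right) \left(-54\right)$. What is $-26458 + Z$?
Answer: $-16846$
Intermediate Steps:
$Z = 9612$ ($Z = \left(-178\right) \left(-54\right) = 9612$)
$-26458 + Z = -26458 + 9612 = -16846$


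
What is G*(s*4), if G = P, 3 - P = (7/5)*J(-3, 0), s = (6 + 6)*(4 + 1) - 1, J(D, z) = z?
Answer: 708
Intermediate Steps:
s = 59 (s = 12*5 - 1 = 60 - 1 = 59)
P = 3 (P = 3 - 7/5*0 = 3 - 7*(⅕)*0 = 3 - 7*0/5 = 3 - 1*0 = 3 + 0 = 3)
G = 3
G*(s*4) = 3*(59*4) = 3*236 = 708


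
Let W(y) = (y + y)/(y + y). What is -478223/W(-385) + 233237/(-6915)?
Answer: -3307145282/6915 ≈ -4.7826e+5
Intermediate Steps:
W(y) = 1 (W(y) = (2*y)/((2*y)) = (2*y)*(1/(2*y)) = 1)
-478223/W(-385) + 233237/(-6915) = -478223/1 + 233237/(-6915) = -478223*1 + 233237*(-1/6915) = -478223 - 233237/6915 = -3307145282/6915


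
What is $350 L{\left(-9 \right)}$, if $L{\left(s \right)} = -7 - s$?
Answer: $700$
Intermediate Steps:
$350 L{\left(-9 \right)} = 350 \left(-7 - -9\right) = 350 \left(-7 + 9\right) = 350 \cdot 2 = 700$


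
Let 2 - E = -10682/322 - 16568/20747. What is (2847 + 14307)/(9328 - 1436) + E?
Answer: 71827398539/1882956226 ≈ 38.146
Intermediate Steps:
E = 17165387/477181 (E = 2 - (-10682/322 - 16568/20747) = 2 - (-10682*1/322 - 16568*1/20747) = 2 - (-763/23 - 16568/20747) = 2 - 1*(-16211025/477181) = 2 + 16211025/477181 = 17165387/477181 ≈ 35.972)
(2847 + 14307)/(9328 - 1436) + E = (2847 + 14307)/(9328 - 1436) + 17165387/477181 = 17154/7892 + 17165387/477181 = 17154*(1/7892) + 17165387/477181 = 8577/3946 + 17165387/477181 = 71827398539/1882956226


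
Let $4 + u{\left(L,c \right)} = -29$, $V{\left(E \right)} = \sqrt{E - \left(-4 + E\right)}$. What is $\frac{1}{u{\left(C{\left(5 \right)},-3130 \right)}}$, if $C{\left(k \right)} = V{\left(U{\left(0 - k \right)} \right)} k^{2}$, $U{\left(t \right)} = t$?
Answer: $- \frac{1}{33} \approx -0.030303$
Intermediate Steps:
$V{\left(E \right)} = 2$ ($V{\left(E \right)} = \sqrt{4} = 2$)
$C{\left(k \right)} = 2 k^{2}$
$u{\left(L,c \right)} = -33$ ($u{\left(L,c \right)} = -4 - 29 = -33$)
$\frac{1}{u{\left(C{\left(5 \right)},-3130 \right)}} = \frac{1}{-33} = - \frac{1}{33}$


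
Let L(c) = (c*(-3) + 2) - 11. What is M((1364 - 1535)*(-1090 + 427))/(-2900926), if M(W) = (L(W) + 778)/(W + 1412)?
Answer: 3085/3027116281 ≈ 1.0191e-6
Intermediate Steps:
L(c) = -9 - 3*c (L(c) = (-3*c + 2) - 11 = (2 - 3*c) - 11 = -9 - 3*c)
M(W) = (769 - 3*W)/(1412 + W) (M(W) = ((-9 - 3*W) + 778)/(W + 1412) = (769 - 3*W)/(1412 + W))
M((1364 - 1535)*(-1090 + 427))/(-2900926) = ((769 - 3*(1364 - 1535)*(-1090 + 427))/(1412 + (1364 - 1535)*(-1090 + 427)))/(-2900926) = ((769 - (-513)*(-663))/(1412 - 171*(-663)))*(-1/2900926) = ((769 - 3*113373)/(1412 + 113373))*(-1/2900926) = ((769 - 340119)/114785)*(-1/2900926) = ((1/114785)*(-339350))*(-1/2900926) = -6170/2087*(-1/2900926) = 3085/3027116281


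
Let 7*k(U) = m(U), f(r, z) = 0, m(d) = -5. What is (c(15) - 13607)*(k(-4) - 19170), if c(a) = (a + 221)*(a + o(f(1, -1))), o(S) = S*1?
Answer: 1350941065/7 ≈ 1.9299e+8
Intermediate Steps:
o(S) = S
k(U) = -5/7 (k(U) = (⅐)*(-5) = -5/7)
c(a) = a*(221 + a) (c(a) = (a + 221)*(a + 0) = (221 + a)*a = a*(221 + a))
(c(15) - 13607)*(k(-4) - 19170) = (15*(221 + 15) - 13607)*(-5/7 - 19170) = (15*236 - 13607)*(-134195/7) = (3540 - 13607)*(-134195/7) = -10067*(-134195/7) = 1350941065/7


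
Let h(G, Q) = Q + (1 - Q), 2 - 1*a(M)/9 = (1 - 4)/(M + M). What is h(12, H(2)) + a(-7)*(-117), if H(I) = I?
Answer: -26311/14 ≈ -1879.4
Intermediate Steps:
a(M) = 18 + 27/(2*M) (a(M) = 18 - 9*(1 - 4)/(M + M) = 18 - (-27)/(2*M) = 18 + 27/(2*M))
h(G, Q) = 1
h(12, H(2)) + a(-7)*(-117) = 1 + (18 + (27/2)/(-7))*(-117) = 1 + (18 + (27/2)*(-1/7))*(-117) = 1 + (18 - 27/14)*(-117) = 1 + (225/14)*(-117) = 1 - 26325/14 = -26311/14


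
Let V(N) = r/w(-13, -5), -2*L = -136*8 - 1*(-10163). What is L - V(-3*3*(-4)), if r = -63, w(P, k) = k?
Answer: -45501/10 ≈ -4550.1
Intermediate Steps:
L = -9075/2 (L = -(-136*8 - 1*(-10163))/2 = -(-1088 + 10163)/2 = -1/2*9075 = -9075/2 ≈ -4537.5)
V(N) = 63/5 (V(N) = -63/(-5) = -63*(-1/5) = 63/5)
L - V(-3*3*(-4)) = -9075/2 - 1*63/5 = -9075/2 - 63/5 = -45501/10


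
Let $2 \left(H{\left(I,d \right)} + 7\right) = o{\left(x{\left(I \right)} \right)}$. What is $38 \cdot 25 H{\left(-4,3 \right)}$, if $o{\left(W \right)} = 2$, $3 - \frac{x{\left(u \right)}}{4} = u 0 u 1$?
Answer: $-5700$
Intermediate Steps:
$x{\left(u \right)} = 12$ ($x{\left(u \right)} = 12 - 4 u 0 u 1 = 12 - 4 u 0 \cdot 1 = 12 - 4 u 0 = 12 - 0 = 12 + 0 = 12$)
$H{\left(I,d \right)} = -6$ ($H{\left(I,d \right)} = -7 + \frac{1}{2} \cdot 2 = -7 + 1 = -6$)
$38 \cdot 25 H{\left(-4,3 \right)} = 38 \cdot 25 \left(-6\right) = 950 \left(-6\right) = -5700$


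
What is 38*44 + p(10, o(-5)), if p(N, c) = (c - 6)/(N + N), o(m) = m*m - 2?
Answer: 33457/20 ≈ 1672.8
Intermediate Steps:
o(m) = -2 + m² (o(m) = m² - 2 = -2 + m²)
p(N, c) = (-6 + c)/(2*N) (p(N, c) = (-6 + c)/((2*N)) = (-6 + c)*(1/(2*N)) = (-6 + c)/(2*N))
38*44 + p(10, o(-5)) = 38*44 + (½)*(-6 + (-2 + (-5)²))/10 = 1672 + (½)*(⅒)*(-6 + (-2 + 25)) = 1672 + (½)*(⅒)*(-6 + 23) = 1672 + (½)*(⅒)*17 = 1672 + 17/20 = 33457/20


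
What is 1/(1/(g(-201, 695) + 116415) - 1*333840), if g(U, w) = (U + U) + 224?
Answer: -116237/38804560079 ≈ -2.9954e-6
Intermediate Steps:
g(U, w) = 224 + 2*U (g(U, w) = 2*U + 224 = 224 + 2*U)
1/(1/(g(-201, 695) + 116415) - 1*333840) = 1/(1/((224 + 2*(-201)) + 116415) - 1*333840) = 1/(1/((224 - 402) + 116415) - 333840) = 1/(1/(-178 + 116415) - 333840) = 1/(1/116237 - 333840) = 1/(-38804560079/116237) = -116237/38804560079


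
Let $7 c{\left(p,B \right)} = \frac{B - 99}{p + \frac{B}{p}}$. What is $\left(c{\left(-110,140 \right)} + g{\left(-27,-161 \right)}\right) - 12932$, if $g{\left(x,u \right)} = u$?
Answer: $- \frac{112181275}{8568} \approx -13093.0$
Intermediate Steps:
$c{\left(p,B \right)} = \frac{-99 + B}{7 \left(p + \frac{B}{p}\right)}$ ($c{\left(p,B \right)} = \frac{\left(B - 99\right) \frac{1}{p + \frac{B}{p}}}{7} = \frac{\left(-99 + B\right) \frac{1}{p + \frac{B}{p}}}{7} = \frac{\frac{1}{p + \frac{B}{p}} \left(-99 + B\right)}{7} = \frac{-99 + B}{7 \left(p + \frac{B}{p}\right)}$)
$\left(c{\left(-110,140 \right)} + g{\left(-27,-161 \right)}\right) - 12932 = \left(\frac{1}{7} \left(-110\right) \frac{1}{140 + \left(-110\right)^{2}} \left(-99 + 140\right) - 161\right) - 12932 = \left(\frac{1}{7} \left(-110\right) \frac{1}{140 + 12100} \cdot 41 - 161\right) - 12932 = \left(\frac{1}{7} \left(-110\right) \frac{1}{12240} \cdot 41 - 161\right) - 12932 = \left(- \frac{451}{8568} - 161\right) - 12932 = - \frac{1379899}{8568} - 12932 = - \frac{112181275}{8568}$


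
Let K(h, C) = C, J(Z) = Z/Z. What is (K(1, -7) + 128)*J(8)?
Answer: 121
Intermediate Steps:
J(Z) = 1
(K(1, -7) + 128)*J(8) = (-7 + 128)*1 = 121*1 = 121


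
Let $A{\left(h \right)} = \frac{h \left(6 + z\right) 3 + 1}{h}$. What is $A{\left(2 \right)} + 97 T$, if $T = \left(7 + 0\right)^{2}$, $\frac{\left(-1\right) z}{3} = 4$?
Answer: $\frac{9471}{2} \approx 4735.5$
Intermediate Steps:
$z = -12$ ($z = \left(-3\right) 4 = -12$)
$T = 49$ ($T = 7^{2} = 49$)
$A{\left(h \right)} = \frac{1 - 18 h}{h}$ ($A{\left(h \right)} = \frac{h \left(6 - 12\right) 3 + 1}{h} = \frac{h \left(\left(-6\right) 3\right) + 1}{h} = \frac{h \left(-18\right) + 1}{h} = \frac{- 18 h + 1}{h} = \frac{1 - 18 h}{h}$)
$A{\left(2 \right)} + 97 T = \left(-18 + \frac{1}{2}\right) + 97 \cdot 49 = \left(-18 + \frac{1}{2}\right) + 4753 = - \frac{35}{2} + 4753 = \frac{9471}{2}$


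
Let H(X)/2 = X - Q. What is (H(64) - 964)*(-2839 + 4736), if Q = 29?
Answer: -1695918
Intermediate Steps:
H(X) = -58 + 2*X (H(X) = 2*(X - 1*29) = 2*(X - 29) = 2*(-29 + X) = -58 + 2*X)
(H(64) - 964)*(-2839 + 4736) = ((-58 + 2*64) - 964)*(-2839 + 4736) = ((-58 + 128) - 964)*1897 = (70 - 964)*1897 = -894*1897 = -1695918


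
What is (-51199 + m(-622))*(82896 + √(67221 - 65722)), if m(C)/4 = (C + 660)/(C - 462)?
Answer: -1150179264432/271 - 13874967*√1499/271 ≈ -4.2462e+9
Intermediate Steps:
m(C) = 4*(660 + C)/(-462 + C) (m(C) = 4*((C + 660)/(C - 462)) = 4*((660 + C)/(-462 + C)) = 4*(660 + C)/(-462 + C))
(-51199 + m(-622))*(82896 + √(67221 - 65722)) = (-51199 + 4*(660 - 622)/(-462 - 622))*(82896 + √(67221 - 65722)) = (-51199 + 4*38/(-1084))*(82896 + √1499) = (-51199 + 4*(-1/1084)*38)*(82896 + √1499) = (-51199 - 38/271)*(82896 + √1499) = -13874967*(82896 + √1499)/271 = -1150179264432/271 - 13874967*√1499/271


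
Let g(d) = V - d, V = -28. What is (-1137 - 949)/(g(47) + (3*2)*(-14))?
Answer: 2086/159 ≈ 13.119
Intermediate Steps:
g(d) = -28 - d
(-1137 - 949)/(g(47) + (3*2)*(-14)) = (-1137 - 949)/((-28 - 1*47) + (3*2)*(-14)) = -2086/((-28 - 47) + 6*(-14)) = -2086/(-75 - 84) = -2086/(-159) = -2086*(-1/159) = 2086/159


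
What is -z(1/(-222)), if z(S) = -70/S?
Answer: -15540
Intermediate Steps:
-z(1/(-222)) = -(-70)/(1/(-222)) = -(-70)/(-1/222) = -(-70)*(-222) = -1*15540 = -15540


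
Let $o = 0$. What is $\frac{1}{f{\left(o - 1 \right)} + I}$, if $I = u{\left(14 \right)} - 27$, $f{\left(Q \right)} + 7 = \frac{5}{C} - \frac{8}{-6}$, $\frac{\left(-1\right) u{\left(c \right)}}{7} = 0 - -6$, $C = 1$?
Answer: $- \frac{3}{209} \approx -0.014354$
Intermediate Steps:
$u{\left(c \right)} = -42$ ($u{\left(c \right)} = - 7 \left(0 - -6\right) = - 7 \left(0 + 6\right) = \left(-7\right) 6 = -42$)
$f{\left(Q \right)} = - \frac{2}{3}$ ($f{\left(Q \right)} = -7 + \left(\frac{5}{1} - \frac{8}{-6}\right) = -7 + \left(5 \cdot 1 - - \frac{4}{3}\right) = -7 + \left(5 + \frac{4}{3}\right) = -7 + \frac{19}{3} = - \frac{2}{3}$)
$I = -69$ ($I = -42 - 27 = -69$)
$\frac{1}{f{\left(o - 1 \right)} + I} = \frac{1}{- \frac{2}{3} - 69} = \frac{1}{- \frac{209}{3}} = - \frac{3}{209}$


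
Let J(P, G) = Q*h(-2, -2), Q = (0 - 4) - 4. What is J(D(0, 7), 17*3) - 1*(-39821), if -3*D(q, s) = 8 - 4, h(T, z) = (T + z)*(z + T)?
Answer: 39693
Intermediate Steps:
h(T, z) = (T + z)² (h(T, z) = (T + z)*(T + z) = (T + z)²)
Q = -8 (Q = -4 - 4 = -8)
D(q, s) = -4/3 (D(q, s) = -(8 - 4)/3 = -⅓*4 = -4/3)
J(P, G) = -128 (J(P, G) = -8*(-2 - 2)² = -8*(-4)² = -8*16 = -128)
J(D(0, 7), 17*3) - 1*(-39821) = -128 - 1*(-39821) = -128 + 39821 = 39693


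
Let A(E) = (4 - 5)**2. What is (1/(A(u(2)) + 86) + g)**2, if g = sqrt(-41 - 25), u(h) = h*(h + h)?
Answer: -499553/7569 + 2*I*sqrt(66)/87 ≈ -66.0 + 0.18676*I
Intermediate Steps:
u(h) = 2*h**2 (u(h) = h*(2*h) = 2*h**2)
A(E) = 1 (A(E) = (-1)**2 = 1)
g = I*sqrt(66) (g = sqrt(-66) = I*sqrt(66) ≈ 8.124*I)
(1/(A(u(2)) + 86) + g)**2 = (1/(1 + 86) + I*sqrt(66))**2 = (1/87 + I*sqrt(66))**2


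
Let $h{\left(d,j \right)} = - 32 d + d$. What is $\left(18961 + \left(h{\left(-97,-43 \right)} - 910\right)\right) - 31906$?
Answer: $-10848$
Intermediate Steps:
$h{\left(d,j \right)} = - 31 d$
$\left(18961 + \left(h{\left(-97,-43 \right)} - 910\right)\right) - 31906 = \left(18961 - -2097\right) - 31906 = \left(18961 + \left(3007 - 910\right)\right) - 31906 = \left(18961 + 2097\right) - 31906 = 21058 - 31906 = -10848$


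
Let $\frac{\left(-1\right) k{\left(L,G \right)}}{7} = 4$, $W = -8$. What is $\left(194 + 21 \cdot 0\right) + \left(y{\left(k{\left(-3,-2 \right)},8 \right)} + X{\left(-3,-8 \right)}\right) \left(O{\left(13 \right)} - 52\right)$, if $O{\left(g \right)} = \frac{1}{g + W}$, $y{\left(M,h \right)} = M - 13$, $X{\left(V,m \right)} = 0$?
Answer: $\frac{11589}{5} \approx 2317.8$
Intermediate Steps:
$k{\left(L,G \right)} = -28$ ($k{\left(L,G \right)} = \left(-7\right) 4 = -28$)
$y{\left(M,h \right)} = -13 + M$
$O{\left(g \right)} = \frac{1}{-8 + g}$ ($O{\left(g \right)} = \frac{1}{g - 8} = \frac{1}{-8 + g}$)
$\left(194 + 21 \cdot 0\right) + \left(y{\left(k{\left(-3,-2 \right)},8 \right)} + X{\left(-3,-8 \right)}\right) \left(O{\left(13 \right)} - 52\right) = \left(194 + 21 \cdot 0\right) + \left(\left(-13 - 28\right) + 0\right) \left(\frac{1}{-8 + 13} - 52\right) = \left(194 + 0\right) + \left(-41 + 0\right) \left(\frac{1}{5} - 52\right) = 194 - 41 \left(\frac{1}{5} - 52\right) = 194 - - \frac{10619}{5} = 194 + \frac{10619}{5} = \frac{11589}{5}$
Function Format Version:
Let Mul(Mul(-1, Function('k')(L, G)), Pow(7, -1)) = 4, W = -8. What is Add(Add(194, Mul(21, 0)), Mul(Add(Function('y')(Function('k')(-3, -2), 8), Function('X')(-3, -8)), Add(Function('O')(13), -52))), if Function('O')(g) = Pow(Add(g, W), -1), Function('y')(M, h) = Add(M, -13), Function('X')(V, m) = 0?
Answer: Rational(11589, 5) ≈ 2317.8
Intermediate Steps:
Function('k')(L, G) = -28 (Function('k')(L, G) = Mul(-7, 4) = -28)
Function('y')(M, h) = Add(-13, M)
Function('O')(g) = Pow(Add(-8, g), -1) (Function('O')(g) = Pow(Add(g, -8), -1) = Pow(Add(-8, g), -1))
Add(Add(194, Mul(21, 0)), Mul(Add(Function('y')(Function('k')(-3, -2), 8), Function('X')(-3, -8)), Add(Function('O')(13), -52))) = Add(Add(194, Mul(21, 0)), Mul(Add(Add(-13, -28), 0), Add(Pow(Add(-8, 13), -1), -52))) = Add(Add(194, 0), Mul(Add(-41, 0), Add(Pow(5, -1), -52))) = Add(194, Mul(-41, Add(Rational(1, 5), -52))) = Add(194, Mul(-41, Rational(-259, 5))) = Add(194, Rational(10619, 5)) = Rational(11589, 5)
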